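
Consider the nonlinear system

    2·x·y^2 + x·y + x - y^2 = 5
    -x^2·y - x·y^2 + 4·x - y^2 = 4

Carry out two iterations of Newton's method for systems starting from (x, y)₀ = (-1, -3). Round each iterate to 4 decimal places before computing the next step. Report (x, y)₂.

(4.1588, -0.4082)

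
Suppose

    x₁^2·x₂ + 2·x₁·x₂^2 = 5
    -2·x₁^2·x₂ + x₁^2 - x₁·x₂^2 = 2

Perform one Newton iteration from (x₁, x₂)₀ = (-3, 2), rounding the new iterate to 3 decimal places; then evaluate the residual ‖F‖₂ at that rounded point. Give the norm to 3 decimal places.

At (-3, 2): F = (-11.000, -17.000).
Jacobian J = [[2·x₁·x₂ + 2·x₂^2, x₁^2 + 4·x₁·x₂], [-4·x₁·x₂ + 2·x₁ - x₂^2, -2·x₁^2 - 2·x₁·x₂]].
At the point, J = [[-4.000, -15.000], [14.000, -6.000]] (det J = 234.000).
Solving J·Δ = −F gives Δ = (0.808, -0.949).
Then the next iterate is (x₁, x₂)₁ = (-2.192, 1.051).
Re-evaluating at (-2.192, 1.051): F = (-4.79266, -4.87367), so ‖F‖₂ = 6.835.

6.835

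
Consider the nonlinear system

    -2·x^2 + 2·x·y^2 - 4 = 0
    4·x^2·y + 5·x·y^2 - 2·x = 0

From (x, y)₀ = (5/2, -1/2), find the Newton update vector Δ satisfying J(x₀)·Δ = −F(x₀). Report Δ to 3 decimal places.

At (5/2, -1/2): F = (-15.250, -14.375).
Jacobian J = [[-4·x + 2·y^2, 4·x·y], [8·x·y + 5·y^2 - 2, 4·x^2 + 10·x·y]].
At the point, J = [[-9.500, -5.000], [-10.750, 12.500]] (det J = -172.500).
Solving J·Δ = −F gives Δ = (-1.522, -0.159).

(-1.522, -0.159)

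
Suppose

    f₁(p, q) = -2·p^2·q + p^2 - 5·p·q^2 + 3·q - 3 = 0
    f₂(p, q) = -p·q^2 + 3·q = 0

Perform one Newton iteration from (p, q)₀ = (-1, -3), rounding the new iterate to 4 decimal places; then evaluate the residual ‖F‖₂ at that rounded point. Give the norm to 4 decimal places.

14.0696

At (-1, -3): F = (40.0000, 0.0000).
Jacobian J = [[-4·p·q + 2·p - 5·q^2, -2·p^2 - 10·p·q + 3], [-q^2, -2·p·q + 3]].
At the point, J = [[-59.0000, -29.0000], [-9.0000, -3.0000]] (det J = -84.0000).
Solving J·Δ = −F gives Δ = (-1.4286, 4.2857).
Then the next iterate is (p, q)₁ = (-2.4286, 1.2857).
Re-evaluating at (-2.4286, 1.2857): F = (11.661505, 7.871635), so ‖F‖₂ = 14.0696.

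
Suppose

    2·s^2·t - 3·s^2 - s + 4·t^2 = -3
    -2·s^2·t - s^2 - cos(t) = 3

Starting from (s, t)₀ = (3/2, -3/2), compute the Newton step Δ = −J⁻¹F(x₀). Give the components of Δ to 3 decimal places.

At (3/2, -3/2): F = (-3.000, 1.42926).
Jacobian J = [[4·s·t - 6·s - 1, 2·s^2 + 8·t], [-4·s·t - 2·s, -2·s^2 + sin(t)]].
At the point, J = [[-19.000, -7.500], [6.000, -5.49749]] (det J = 149.45240).
Solving J·Δ = −F gives Δ = (-0.182, 0.061).

(-0.182, 0.061)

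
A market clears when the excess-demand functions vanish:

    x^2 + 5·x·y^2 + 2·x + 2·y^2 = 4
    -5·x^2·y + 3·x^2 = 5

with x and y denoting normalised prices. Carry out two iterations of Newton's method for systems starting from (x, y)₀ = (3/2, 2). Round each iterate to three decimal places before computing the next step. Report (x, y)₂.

(-0.589, 1.912)

At (3/2, 2): F = (39.250, -20.750).
Jacobian J = [[2·x + 5·y^2 + 2, 10·x·y + 4·y], [-10·x·y + 6·x, -5·x^2]].
At the point, J = [[25.000, 38.000], [-21.000, -11.250]] (det J = 516.750).
Solving J·Δ = −F gives Δ = (-0.671, -0.591).
Then the next iterate is (x, y)₁ = (0.829, 1.409).
Round to (0.829, 1.409) and repeat: F = (10.54479, -7.77989), J = [[13.58441, 17.31661], [-6.70661, -3.43620]].
Δ = (-1.418, 0.503), so (x, y)₂ = (-0.589, 1.912).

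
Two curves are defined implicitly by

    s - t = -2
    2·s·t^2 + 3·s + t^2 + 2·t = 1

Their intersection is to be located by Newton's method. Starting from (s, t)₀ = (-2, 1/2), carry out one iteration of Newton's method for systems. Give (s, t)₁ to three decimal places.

At (-2, 1/2): F = (-0.500, -6.750).
Jacobian J = [[1, -1], [2·t^2 + 3, 4·s·t + 2·t + 2]].
At the point, J = [[1.000, -1.000], [3.500, -1.000]] (det J = 2.500).
Solving J·Δ = −F gives Δ = (2.500, 2.000).
Then the next iterate is (s, t)₁ = (0.500, 2.500).

(0.500, 2.500)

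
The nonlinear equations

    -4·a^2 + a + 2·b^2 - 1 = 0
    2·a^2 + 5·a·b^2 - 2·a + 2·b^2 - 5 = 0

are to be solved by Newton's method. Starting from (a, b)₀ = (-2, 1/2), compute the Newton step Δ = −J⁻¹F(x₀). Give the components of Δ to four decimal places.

At (-2, 1/2): F = (-18.5000, 5.0000).
Jacobian J = [[-8·a + 1, 4·b], [4·a + 5·b^2 - 2, 10·a·b + 4·b]].
At the point, J = [[17.0000, 2.0000], [-8.7500, -8.0000]] (det J = -118.5000).
Solving J·Δ = −F gives Δ = (1.1646, -0.6487).

(1.1646, -0.6487)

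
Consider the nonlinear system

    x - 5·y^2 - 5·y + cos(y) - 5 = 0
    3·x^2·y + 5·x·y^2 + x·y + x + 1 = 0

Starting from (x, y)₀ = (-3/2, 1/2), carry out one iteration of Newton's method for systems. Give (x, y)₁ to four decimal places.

(-0.3485, -0.2845)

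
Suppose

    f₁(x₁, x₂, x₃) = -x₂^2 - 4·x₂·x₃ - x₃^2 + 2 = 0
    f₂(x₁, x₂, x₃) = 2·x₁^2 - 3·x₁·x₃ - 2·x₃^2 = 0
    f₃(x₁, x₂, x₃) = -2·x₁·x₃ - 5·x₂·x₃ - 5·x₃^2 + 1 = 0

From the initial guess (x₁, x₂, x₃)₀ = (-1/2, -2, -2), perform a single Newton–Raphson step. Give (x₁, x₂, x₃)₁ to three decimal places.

At (-1/2, -2, -2): F = (-22.000, -10.500, -41.000).
Jacobian J = [[0, -2·x₂ - 4·x₃, -4·x₂ - 2·x₃], [4·x₁ - 3·x₃, 0, -3·x₁ - 4·x₃], [-2·x₃, -5·x₃, -2·x₁ - 5·x₂ - 10·x₃]].
At the point, J = [[0.000, 12.000, 12.000], [4.000, 0.000, 9.500], [4.000, 10.000, 31.000]] (det J = -552.000).
Solving J·Δ = −F gives Δ = (0.112, 0.775, 1.058).
Then the next iterate is (x₁, x₂, x₃)₁ = (-0.388, -1.225, -0.942).

(-0.388, -1.225, -0.942)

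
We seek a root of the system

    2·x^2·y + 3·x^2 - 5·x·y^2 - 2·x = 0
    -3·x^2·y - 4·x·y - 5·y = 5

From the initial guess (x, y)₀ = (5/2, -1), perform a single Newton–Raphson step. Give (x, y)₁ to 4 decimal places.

At (5/2, -1): F = (-11.2500, 28.7500).
Jacobian J = [[4·x·y + 6·x - 5·y^2 - 2, 2·x^2 - 10·x·y], [-6·x·y - 4·y, -3·x^2 - 4·x - 5]].
At the point, J = [[-2.0000, 37.5000], [19.0000, -33.7500]] (det J = -645.0000).
Solving J·Δ = −F gives Δ = (-1.0828, 0.2422).
Then the next iterate is (x, y)₁ = (1.4172, -0.7578).

(1.4172, -0.7578)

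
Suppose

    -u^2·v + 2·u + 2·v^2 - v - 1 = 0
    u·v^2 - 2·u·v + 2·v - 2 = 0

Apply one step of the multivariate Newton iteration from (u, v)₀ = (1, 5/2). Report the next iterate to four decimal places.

At (1, 5/2): F = (8.5000, 4.2500).
Jacobian J = [[-2·u·v + 2, -u^2 + 4·v - 1], [v^2 - 2·v, 2·u·v - 2·u + 2]].
At the point, J = [[-3.0000, 8.0000], [1.2500, 5.0000]] (det J = -25.0000).
Solving J·Δ = −F gives Δ = (0.3400, -0.9350).
Then the next iterate is (u, v)₁ = (1.3400, 1.5650).

(1.3400, 1.5650)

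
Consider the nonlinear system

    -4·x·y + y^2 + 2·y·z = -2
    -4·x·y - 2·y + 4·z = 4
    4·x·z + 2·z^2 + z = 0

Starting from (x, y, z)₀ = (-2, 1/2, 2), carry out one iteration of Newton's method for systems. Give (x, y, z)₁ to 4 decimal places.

(-1.1688, 0.0432, 1.3508)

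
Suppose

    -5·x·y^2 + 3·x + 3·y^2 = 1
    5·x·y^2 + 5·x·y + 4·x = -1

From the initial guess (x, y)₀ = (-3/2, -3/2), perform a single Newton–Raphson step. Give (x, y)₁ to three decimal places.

At (-3/2, -3/2): F = (18.125, -10.625).
Jacobian J = [[-5·y^2 + 3, -10·x·y + 6·y], [5·y^2 + 5·y + 4, 10·x·y + 5·x]].
At the point, J = [[-8.250, -31.500], [7.750, 15.000]] (det J = 120.375).
Solving J·Δ = −F gives Δ = (0.522, 0.439).
Then the next iterate is (x, y)₁ = (-0.978, -1.061).

(-0.978, -1.061)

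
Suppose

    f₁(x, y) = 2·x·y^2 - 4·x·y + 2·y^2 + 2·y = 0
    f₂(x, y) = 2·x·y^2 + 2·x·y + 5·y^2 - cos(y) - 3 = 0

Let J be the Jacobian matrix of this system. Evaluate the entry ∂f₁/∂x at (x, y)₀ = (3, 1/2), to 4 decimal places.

∂f₁/∂x = 2·y^2 - 4·y.
At (3, 1/2) this is -1.5000.

-1.5000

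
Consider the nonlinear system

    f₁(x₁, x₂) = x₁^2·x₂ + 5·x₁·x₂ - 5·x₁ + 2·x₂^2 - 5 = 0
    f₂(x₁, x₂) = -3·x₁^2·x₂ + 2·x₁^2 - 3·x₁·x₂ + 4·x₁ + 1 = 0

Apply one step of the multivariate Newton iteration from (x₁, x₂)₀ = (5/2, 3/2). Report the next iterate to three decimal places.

At (5/2, 3/2): F = (15.125, -15.875).
Jacobian J = [[2·x₁·x₂ + 5·x₂ - 5, x₁^2 + 5·x₁ + 4·x₂], [-6·x₁·x₂ + 4·x₁ - 3·x₂ + 4, -3·x₁^2 - 3·x₁]].
At the point, J = [[10.000, 24.750], [-13.000, -26.250]] (det J = 59.250).
Solving J·Δ = −F gives Δ = (0.070, -0.639).
Then the next iterate is (x₁, x₂)₁ = (2.570, 0.861).

(2.570, 0.861)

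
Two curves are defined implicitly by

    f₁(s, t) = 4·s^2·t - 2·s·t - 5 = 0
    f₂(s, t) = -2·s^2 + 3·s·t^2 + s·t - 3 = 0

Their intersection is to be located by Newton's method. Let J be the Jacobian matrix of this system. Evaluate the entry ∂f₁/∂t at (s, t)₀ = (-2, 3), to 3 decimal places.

∂f₁/∂t = 4·s^2 - 2·s.
At (-2, 3) this is 20.000.

20.000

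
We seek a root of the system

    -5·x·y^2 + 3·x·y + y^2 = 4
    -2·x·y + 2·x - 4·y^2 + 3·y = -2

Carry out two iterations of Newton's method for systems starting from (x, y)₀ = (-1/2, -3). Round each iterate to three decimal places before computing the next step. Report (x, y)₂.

At (-1/2, -3): F = (32.000, -47.000).
Jacobian J = [[-5·y^2 + 3·y, -10·x·y + 3·x + 2·y], [-2·y + 2, -2·x - 8·y + 3]].
At the point, J = [[-54.000, -22.500], [8.000, 28.000]] (det J = -1332.000).
Solving J·Δ = −F gives Δ = (-0.121, 1.713).
Then the next iterate is (x, y)₁ = (-0.621, -1.287).
Round to (-0.621, -1.287) and repeat: F = (5.19708, -11.32693), J = [[-12.14284, -12.42927], [4.574, 14.538]].
Δ = (-0.545, 0.951), so (x, y)₂ = (-1.166, -0.336).

(-1.166, -0.336)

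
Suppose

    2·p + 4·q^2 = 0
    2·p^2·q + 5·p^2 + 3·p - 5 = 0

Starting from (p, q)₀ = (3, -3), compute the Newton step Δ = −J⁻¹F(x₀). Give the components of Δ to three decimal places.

(17.667, 3.222)

At (3, -3): F = (42.000, -5.000).
Jacobian J = [[2, 8·q], [4·p·q + 10·p + 3, 2·p^2]].
At the point, J = [[2.000, -24.000], [-3.000, 18.000]] (det J = -36.000).
Solving J·Δ = −F gives Δ = (17.667, 3.222).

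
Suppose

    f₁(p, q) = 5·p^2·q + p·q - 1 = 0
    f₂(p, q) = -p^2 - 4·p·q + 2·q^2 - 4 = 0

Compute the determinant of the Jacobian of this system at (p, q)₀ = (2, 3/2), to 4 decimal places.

157.0000

J = [[10·p·q + q, 5·p^2 + p], [-2·p - 4·q, -4·p + 4·q]].
At the point, J = [[31.5000, 22.0000], [-10.0000, -2.0000]].
det J = 157.0000.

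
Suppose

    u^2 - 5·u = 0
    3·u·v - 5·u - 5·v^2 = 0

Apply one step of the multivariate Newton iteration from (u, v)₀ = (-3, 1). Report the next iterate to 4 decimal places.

At (-3, 1): F = (24.0000, 1.0000).
Jacobian J = [[2·u - 5, 0], [3·v - 5, 3·u - 10·v]].
At the point, J = [[-11.0000, 0.0000], [-2.0000, -19.0000]] (det J = 209.0000).
Solving J·Δ = −F gives Δ = (2.1818, -0.1770).
Then the next iterate is (u, v)₁ = (-0.8182, 0.8230).

(-0.8182, 0.8230)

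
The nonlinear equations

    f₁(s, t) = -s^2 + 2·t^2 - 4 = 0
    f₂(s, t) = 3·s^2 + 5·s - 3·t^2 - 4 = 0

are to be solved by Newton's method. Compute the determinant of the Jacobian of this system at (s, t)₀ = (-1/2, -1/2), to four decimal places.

7.0000

J = [[-2·s, 4·t], [6·s + 5, -6·t]].
At the point, J = [[1.0000, -2.0000], [2.0000, 3.0000]].
det J = 7.0000.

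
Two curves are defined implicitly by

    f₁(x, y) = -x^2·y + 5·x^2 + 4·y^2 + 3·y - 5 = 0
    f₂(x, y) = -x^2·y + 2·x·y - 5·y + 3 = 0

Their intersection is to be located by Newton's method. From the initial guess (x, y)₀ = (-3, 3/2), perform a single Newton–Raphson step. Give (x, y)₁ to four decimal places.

At (-3, 3/2): F = (40.0000, -27.0000).
Jacobian J = [[-2·x·y + 10·x, -x^2 + 8·y + 3], [-2·x·y + 2·y, -x^2 + 2·x - 5]].
At the point, J = [[-21.0000, 6.0000], [12.0000, -20.0000]] (det J = 348.0000).
Solving J·Δ = −F gives Δ = (1.8333, -0.2500).
Then the next iterate is (x, y)₁ = (-1.1667, 1.2500).

(-1.1667, 1.2500)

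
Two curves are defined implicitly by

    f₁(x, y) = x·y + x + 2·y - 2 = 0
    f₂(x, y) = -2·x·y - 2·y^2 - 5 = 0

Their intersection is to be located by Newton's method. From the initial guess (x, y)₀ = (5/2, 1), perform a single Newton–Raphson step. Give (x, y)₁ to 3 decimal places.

At (5/2, 1): F = (5.000, -12.000).
Jacobian J = [[y + 1, x + 2], [-2·y, -2·x - 4·y]].
At the point, J = [[2.000, 4.500], [-2.000, -9.000]] (det J = -9.000).
Solving J·Δ = −F gives Δ = (1.000, -1.556).
Then the next iterate is (x, y)₁ = (3.500, -0.556).

(3.500, -0.556)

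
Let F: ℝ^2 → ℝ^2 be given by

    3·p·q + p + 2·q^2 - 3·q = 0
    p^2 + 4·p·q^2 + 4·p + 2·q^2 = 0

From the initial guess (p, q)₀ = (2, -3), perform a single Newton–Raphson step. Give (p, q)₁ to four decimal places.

At (2, -3): F = (11.0000, 102.0000).
Jacobian J = [[3·q + 1, 3·p + 4·q - 3], [2·p + 4·q^2 + 4, 8·p·q + 4·q]].
At the point, J = [[-8.0000, -9.0000], [44.0000, -60.0000]] (det J = 876.0000).
Solving J·Δ = −F gives Δ = (-0.2945, 1.4840).
Then the next iterate is (p, q)₁ = (1.7055, -1.5160).

(1.7055, -1.5160)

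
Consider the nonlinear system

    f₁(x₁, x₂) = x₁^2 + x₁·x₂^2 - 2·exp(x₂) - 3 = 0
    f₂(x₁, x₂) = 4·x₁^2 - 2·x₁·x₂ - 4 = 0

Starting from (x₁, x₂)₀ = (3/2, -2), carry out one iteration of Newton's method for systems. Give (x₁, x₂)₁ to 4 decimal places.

At (3/2, -2): F = (4.979329, 11.0000).
Jacobian J = [[2·x₁ + x₂^2, 2·x₁·x₂ - 2·exp(x₂)], [8·x₁ - 2·x₂, -2·x₁]].
At the point, J = [[7.0000, -6.270671], [16.0000, -3.0000]] (det J = 79.330729).
Solving J·Δ = −F gives Δ = (-0.6812, 0.0336).
Then the next iterate is (x₁, x₂)₁ = (0.8188, -1.9664).

(0.8188, -1.9664)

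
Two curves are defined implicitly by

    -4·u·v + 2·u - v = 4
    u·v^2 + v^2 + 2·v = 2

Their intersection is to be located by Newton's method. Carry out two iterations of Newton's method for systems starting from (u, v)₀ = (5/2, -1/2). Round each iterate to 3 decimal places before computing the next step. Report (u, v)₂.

At (5/2, -1/2): F = (6.500, -2.125).
Jacobian J = [[-4·v + 2, -4·u - 1], [v^2, 2·u·v + 2·v + 2]].
At the point, J = [[4.000, -11.000], [0.250, -1.500]] (det J = -3.250).
Solving J·Δ = −F gives Δ = (-10.192, -3.115).
Then the next iterate is (u, v)₁ = (-7.692, -3.615).
Round to (-7.692, -3.615) and repeat: F = (-126.99532, -96.68256), J = [[16.460, 29.768], [13.06823, 50.38316]].
Δ = (7.996, -0.155), so (u, v)₂ = (0.304, -3.770).

(0.304, -3.770)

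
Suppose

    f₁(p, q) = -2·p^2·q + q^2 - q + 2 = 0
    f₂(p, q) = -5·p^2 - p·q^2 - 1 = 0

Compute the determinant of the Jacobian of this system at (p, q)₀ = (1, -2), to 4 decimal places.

-66.0000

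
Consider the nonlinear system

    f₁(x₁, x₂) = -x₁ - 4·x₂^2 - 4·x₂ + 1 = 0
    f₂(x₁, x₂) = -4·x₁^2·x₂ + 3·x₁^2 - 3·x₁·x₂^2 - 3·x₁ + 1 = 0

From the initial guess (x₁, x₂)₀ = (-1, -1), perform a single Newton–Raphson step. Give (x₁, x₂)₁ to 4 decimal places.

At (-1, -1): F = (2.0000, 14.0000).
Jacobian J = [[-1, -8·x₂ - 4], [-8·x₁·x₂ + 6·x₁ - 3·x₂^2 - 3, -4·x₁^2 - 6·x₁·x₂]].
At the point, J = [[-1.0000, 4.0000], [-20.0000, -10.0000]] (det J = 90.0000).
Solving J·Δ = −F gives Δ = (0.8444, -0.2889).
Then the next iterate is (x₁, x₂)₁ = (-0.1556, -1.2889).

(-0.1556, -1.2889)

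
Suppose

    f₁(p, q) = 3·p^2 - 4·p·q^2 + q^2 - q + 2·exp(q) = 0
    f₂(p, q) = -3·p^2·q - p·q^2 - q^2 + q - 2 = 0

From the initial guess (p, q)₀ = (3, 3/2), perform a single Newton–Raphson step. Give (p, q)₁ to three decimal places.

At (3, 3/2): F = (9.71338, -50.000).
Jacobian J = [[6·p - 4·q^2, -8·p·q + 2·q + 2·exp(q) - 1], [-6·p·q - q^2, -3·p^2 - 2·p·q - 2·q + 1]].
At the point, J = [[9.000, -25.03662], [-29.250, -38.000]] (det J = -1074.32119).
Solving J·Δ = −F gives Δ = (-1.509, -0.154).
Then the next iterate is (p, q)₁ = (1.491, 1.346).

(1.491, 1.346)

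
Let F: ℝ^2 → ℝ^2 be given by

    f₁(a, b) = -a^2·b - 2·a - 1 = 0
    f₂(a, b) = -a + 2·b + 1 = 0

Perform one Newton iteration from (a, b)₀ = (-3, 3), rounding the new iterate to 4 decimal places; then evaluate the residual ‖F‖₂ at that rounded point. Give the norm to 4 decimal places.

84.0000

At (-3, 3): F = (-22.0000, 10.0000).
Jacobian J = [[-2·a·b - 2, -a^2], [-1, 2]].
At the point, J = [[16.0000, -9.0000], [-1.0000, 2.0000]] (det J = 23.0000).
Solving J·Δ = −F gives Δ = (-2.0000, -6.0000).
Then the next iterate is (a, b)₁ = (-5.0000, -3.0000).
Re-evaluating at (-5.0000, -3.0000): F = (84.0000, 0.0000), so ‖F‖₂ = 84.0000.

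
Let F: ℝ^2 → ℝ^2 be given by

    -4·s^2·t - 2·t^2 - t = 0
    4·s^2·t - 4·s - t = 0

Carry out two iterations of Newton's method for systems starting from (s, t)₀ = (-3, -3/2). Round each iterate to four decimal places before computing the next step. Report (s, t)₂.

At (-3, -3/2): F = (51.0000, -40.5000).
Jacobian J = [[-8·s·t, -4·s^2 - 4·t - 1], [8·s·t - 4, 4·s^2 - 1]].
At the point, J = [[-36.0000, -31.0000], [32.0000, 35.0000]] (det J = -268.0000).
Solving J·Δ = −F gives Δ = (1.9757, -0.6493).
Then the next iterate is (s, t)₁ = (-1.0243, -2.1493).
Round to (-1.0243, -2.1493) and repeat: F = (1.930420, -2.773600), J = [[-17.612224, 3.400438], [13.612224, 3.196762]].
Δ = (0.1521, 0.2200), so (s, t)₂ = (-0.8722, -1.9293).

(-0.8722, -1.9293)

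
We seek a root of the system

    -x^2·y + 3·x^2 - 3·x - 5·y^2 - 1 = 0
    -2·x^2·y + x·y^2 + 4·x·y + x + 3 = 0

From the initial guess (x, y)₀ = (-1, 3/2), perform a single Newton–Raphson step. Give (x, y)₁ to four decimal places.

(-0.7374, 0.9172)

At (-1, 3/2): F = (-7.7500, -9.2500).
Jacobian J = [[-2·x·y + 6·x - 3, -x^2 - 10·y], [-4·x·y + y^2 + 4·y + 1, -2·x^2 + 2·x·y + 4·x]].
At the point, J = [[-6.0000, -16.0000], [15.2500, -9.0000]] (det J = 298.0000).
Solving J·Δ = −F gives Δ = (0.2626, -0.5828).
Then the next iterate is (x, y)₁ = (-0.7374, 0.9172).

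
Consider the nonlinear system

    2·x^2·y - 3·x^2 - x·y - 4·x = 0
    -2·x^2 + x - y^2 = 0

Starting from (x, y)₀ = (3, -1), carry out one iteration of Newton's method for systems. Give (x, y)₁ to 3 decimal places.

(1.667, -0.333)

At (3, -1): F = (-54.000, -16.000).
Jacobian J = [[4·x·y - 6·x - y - 4, 2·x^2 - x], [-4·x + 1, -2·y]].
At the point, J = [[-33.000, 15.000], [-11.000, 2.000]] (det J = 99.000).
Solving J·Δ = −F gives Δ = (-1.333, 0.667).
Then the next iterate is (x, y)₁ = (1.667, -0.333).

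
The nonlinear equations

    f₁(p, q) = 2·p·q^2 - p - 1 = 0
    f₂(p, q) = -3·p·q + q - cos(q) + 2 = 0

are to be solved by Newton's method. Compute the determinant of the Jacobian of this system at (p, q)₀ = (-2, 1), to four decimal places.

J = [[2·q^2 - 1, 4·p·q], [-3·q, -3·p + sin(q) + 1]].
At the point, J = [[1.0000, -8.0000], [-3.0000, 7.841471]].
det J = -16.1585.

-16.1585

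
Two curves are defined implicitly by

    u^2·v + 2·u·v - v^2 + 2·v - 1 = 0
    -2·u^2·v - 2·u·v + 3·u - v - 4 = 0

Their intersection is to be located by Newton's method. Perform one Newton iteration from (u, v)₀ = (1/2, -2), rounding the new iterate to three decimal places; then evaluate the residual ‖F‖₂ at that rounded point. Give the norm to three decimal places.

2.400

At (1/2, -2): F = (-11.500, 2.500).
Jacobian J = [[2·u·v + 2·v, u^2 + 2·u - 2·v + 2], [-4·u·v - 2·v + 3, -2·u^2 - 2·u - 1]].
At the point, J = [[-6.000, 7.250], [11.000, -2.500]] (det J = -64.750).
Solving J·Δ = −F gives Δ = (0.164, 1.722).
Then the next iterate is (u, v)₁ = (0.664, -0.278).
Re-evaluating at (0.664, -0.278): F = (-2.12504, -1.11568), so ‖F‖₂ = 2.400.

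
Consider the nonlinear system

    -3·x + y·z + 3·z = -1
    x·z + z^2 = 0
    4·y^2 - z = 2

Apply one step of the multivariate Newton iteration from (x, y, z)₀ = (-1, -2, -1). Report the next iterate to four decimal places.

(-0.1739, -1.0870, -0.6087)

At (-1, -2, -1): F = (3.0000, 2.0000, 15.0000).
Jacobian J = [[-3, z, y + 3], [z, 0, x + 2·z], [0, 8·y, -1]].
At the point, J = [[-3.0000, -1.0000, 1.0000], [-1.0000, 0.0000, -3.0000], [0.0000, -16.0000, -1.0000]] (det J = 161.0000).
Solving J·Δ = −F gives Δ = (0.8261, 0.9130, 0.3913).
Then the next iterate is (x, y, z)₁ = (-0.1739, -1.0870, -0.6087).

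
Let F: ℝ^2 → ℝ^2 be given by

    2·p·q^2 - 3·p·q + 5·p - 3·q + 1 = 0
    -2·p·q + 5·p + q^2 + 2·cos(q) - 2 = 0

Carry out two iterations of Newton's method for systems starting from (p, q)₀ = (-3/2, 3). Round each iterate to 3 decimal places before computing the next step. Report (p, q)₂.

(0.403, 1.769)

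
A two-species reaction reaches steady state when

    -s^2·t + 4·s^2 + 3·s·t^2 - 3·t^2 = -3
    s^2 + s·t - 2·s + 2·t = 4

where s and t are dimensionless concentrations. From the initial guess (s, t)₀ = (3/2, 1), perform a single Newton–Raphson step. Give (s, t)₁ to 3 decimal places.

(0.505, 1.926)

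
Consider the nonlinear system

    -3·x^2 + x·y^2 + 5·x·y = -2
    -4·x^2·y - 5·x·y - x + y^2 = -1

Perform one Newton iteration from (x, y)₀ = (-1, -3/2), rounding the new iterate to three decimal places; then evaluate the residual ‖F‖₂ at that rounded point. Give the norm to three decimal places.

6.783

At (-1, -3/2): F = (4.250, 2.750).
Jacobian J = [[-6·x + y^2 + 5·y, 2·x·y + 5·x], [-8·x·y - 5·y - 1, -4·x^2 - 5·x + 2·y]].
At the point, J = [[0.750, -2.000], [-5.500, -2.000]] (det J = -12.500).
Solving J·Δ = −F gives Δ = (-0.240, 2.035).
Then the next iterate is (x, y)₁ = (-1.240, 0.535).
Re-evaluating at (-1.240, 0.535): F = (-6.28472, 2.55276), so ‖F‖₂ = 6.783.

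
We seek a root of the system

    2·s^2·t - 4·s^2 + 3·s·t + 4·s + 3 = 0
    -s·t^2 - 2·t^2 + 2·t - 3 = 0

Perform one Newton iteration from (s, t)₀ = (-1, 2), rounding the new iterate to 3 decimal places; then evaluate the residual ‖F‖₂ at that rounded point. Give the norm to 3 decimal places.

At (-1, 2): F = (-7.000, -3.000).
Jacobian J = [[4·s·t - 8·s + 3·t + 4, 2·s^2 + 3·s], [-t^2, -2·s·t - 4·t + 2]].
At the point, J = [[10.000, -1.000], [-4.000, -2.000]] (det J = -24.000).
Solving J·Δ = −F gives Δ = (0.458, -2.417).
Then the next iterate is (s, t)₁ = (-0.542, -0.417).
Re-evaluating at (-0.542, -0.417): F = (0.08999, -4.08753), so ‖F‖₂ = 4.089.

4.089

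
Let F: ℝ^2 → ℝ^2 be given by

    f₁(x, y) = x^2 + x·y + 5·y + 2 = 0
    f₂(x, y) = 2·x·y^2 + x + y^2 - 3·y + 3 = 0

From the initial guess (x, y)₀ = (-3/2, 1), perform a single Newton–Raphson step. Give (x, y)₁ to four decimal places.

(10.5000, 5.6429)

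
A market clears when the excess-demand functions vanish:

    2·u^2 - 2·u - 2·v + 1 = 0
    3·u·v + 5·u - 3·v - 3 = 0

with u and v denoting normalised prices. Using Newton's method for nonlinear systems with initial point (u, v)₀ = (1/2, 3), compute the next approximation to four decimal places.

At (1/2, 3): F = (-5.5000, -5.0000).
Jacobian J = [[4·u - 2, -2], [3·v + 5, 3·u - 3]].
At the point, J = [[0.0000, -2.0000], [14.0000, -1.5000]] (det J = 28.0000).
Solving J·Δ = −F gives Δ = (0.0625, -2.7500).
Then the next iterate is (u, v)₁ = (0.5625, 0.2500).

(0.5625, 0.2500)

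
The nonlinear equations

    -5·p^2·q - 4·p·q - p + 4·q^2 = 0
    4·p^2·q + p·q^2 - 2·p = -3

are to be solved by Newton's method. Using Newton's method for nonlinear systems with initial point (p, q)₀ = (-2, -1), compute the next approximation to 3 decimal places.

At (-2, -1): F = (18.000, -11.000).
Jacobian J = [[-10·p·q - 4·q - 1, -5·p^2 - 4·p + 8·q], [8·p·q + q^2 - 2, 4·p^2 + 2·p·q]].
At the point, J = [[-17.000, -20.000], [15.000, 20.000]] (det J = -40.000).
Solving J·Δ = −F gives Δ = (3.500, -2.075).
Then the next iterate is (p, q)₁ = (1.500, -3.075).

(1.500, -3.075)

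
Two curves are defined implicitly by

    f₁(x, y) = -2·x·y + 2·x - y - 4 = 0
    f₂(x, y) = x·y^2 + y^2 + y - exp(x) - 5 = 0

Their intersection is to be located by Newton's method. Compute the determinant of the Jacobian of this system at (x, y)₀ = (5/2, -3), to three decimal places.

-179.095

J = [[-2·y + 2, -2·x - 1], [y^2 - exp(x), 2·x·y + 2·y + 1]].
At the point, J = [[8.000, -6.000], [-3.18249, -20.000]].
det J = -179.095.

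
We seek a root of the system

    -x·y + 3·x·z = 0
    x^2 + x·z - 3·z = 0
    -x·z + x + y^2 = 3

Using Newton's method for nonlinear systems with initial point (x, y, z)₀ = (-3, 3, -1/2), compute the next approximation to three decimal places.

(-1.653, 2.143, 0.041)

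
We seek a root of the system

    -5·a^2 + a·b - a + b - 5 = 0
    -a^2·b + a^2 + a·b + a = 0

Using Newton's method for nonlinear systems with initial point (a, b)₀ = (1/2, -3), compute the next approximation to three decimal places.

(-0.036, 1.286)

At (1/2, -3): F = (-11.250, 0.000).
Jacobian J = [[-10·a + b - 1, a + 1], [-2·a·b + 2·a + b + 1, -a^2 + a]].
At the point, J = [[-9.000, 1.500], [2.000, 0.250]] (det J = -5.250).
Solving J·Δ = −F gives Δ = (-0.536, 4.286).
Then the next iterate is (a, b)₁ = (-0.036, 1.286).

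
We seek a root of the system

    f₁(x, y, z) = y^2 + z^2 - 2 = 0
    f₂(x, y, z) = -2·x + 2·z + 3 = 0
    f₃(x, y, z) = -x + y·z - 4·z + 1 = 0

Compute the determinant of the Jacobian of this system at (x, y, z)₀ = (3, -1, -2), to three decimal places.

J = [[0, 2·y, 2·z], [-2, 0, 2], [-1, z, y - 4]].
At the point, J = [[0.000, -2.000, -4.000], [-2.000, 0.000, 2.000], [-1.000, -2.000, -5.000]].
det J = 8.000.

8.000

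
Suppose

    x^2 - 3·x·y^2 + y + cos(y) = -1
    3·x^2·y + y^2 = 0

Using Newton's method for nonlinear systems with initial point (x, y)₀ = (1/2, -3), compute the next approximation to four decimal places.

At (1/2, -3): F = (-16.239992, 6.7500).
Jacobian J = [[2·x - 3·y^2, -6·x·y - sin(y) + 1], [6·x·y, 3·x^2 + 2·y]].
At the point, J = [[-26.0000, 10.141120], [-9.0000, -5.2500]] (det J = 227.770080).
Solving J·Δ = −F gives Δ = (-0.0738, 1.4122).
Then the next iterate is (x, y)₁ = (0.4262, -1.5878).

(0.4262, -1.5878)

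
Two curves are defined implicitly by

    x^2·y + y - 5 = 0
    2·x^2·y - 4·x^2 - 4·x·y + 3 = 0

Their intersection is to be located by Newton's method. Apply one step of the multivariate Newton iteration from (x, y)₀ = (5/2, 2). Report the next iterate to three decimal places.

(0.729, 3.133)

At (5/2, 2): F = (9.500, -17.000).
Jacobian J = [[2·x·y, x^2 + 1], [4·x·y - 8·x - 4·y, 2·x^2 - 4·x]].
At the point, J = [[10.000, 7.250], [-8.000, 2.500]] (det J = 83.000).
Solving J·Δ = −F gives Δ = (-1.771, 1.133).
Then the next iterate is (x, y)₁ = (0.729, 3.133).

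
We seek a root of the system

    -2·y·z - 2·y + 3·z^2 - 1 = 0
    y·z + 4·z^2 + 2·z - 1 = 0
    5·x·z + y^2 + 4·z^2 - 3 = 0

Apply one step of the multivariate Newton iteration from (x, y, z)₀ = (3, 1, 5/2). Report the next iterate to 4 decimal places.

At (3, 1, 5/2): F = (10.7500, 31.5000, 60.5000).
Jacobian J = [[0, -2·z - 2, -2·y + 6·z], [0, z, y + 8·z + 2], [5·z, 2·y, 5·x + 8·z]].
At the point, J = [[0.0000, -7.0000, 13.0000], [0.0000, 2.5000, 23.0000], [12.5000, 2.0000, 35.0000]] (det J = -2418.7500).
Solving J·Δ = −F gives Δ = (-1.1263, -0.8385, -1.2784).
Then the next iterate is (x, y, z)₁ = (1.8737, 0.1615, 1.2216).

(1.8737, 0.1615, 1.2216)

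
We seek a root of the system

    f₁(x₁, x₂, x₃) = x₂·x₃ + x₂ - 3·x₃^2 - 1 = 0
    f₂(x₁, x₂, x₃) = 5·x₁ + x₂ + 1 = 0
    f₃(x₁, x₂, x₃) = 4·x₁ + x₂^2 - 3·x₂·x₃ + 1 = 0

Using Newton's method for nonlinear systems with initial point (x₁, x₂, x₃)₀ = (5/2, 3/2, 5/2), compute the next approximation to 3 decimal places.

At (5/2, 3/2, 5/2): F = (-14.500, 15.000, 2.000).
Jacobian J = [[0, x₃ + 1, x₂ - 6·x₃], [5, 1, 0], [4, 2·x₂ - 3·x₃, -3·x₂]].
At the point, J = [[0.000, 3.500, -13.500], [5.000, 1.000, 0.000], [4.000, -4.500, -4.500]] (det J = 436.500).
Solving J·Δ = −F gives Δ = (-2.840, -0.799, -1.281).
Then the next iterate is (x₁, x₂, x₃)₁ = (-0.340, 0.701, 1.219).

(-0.340, 0.701, 1.219)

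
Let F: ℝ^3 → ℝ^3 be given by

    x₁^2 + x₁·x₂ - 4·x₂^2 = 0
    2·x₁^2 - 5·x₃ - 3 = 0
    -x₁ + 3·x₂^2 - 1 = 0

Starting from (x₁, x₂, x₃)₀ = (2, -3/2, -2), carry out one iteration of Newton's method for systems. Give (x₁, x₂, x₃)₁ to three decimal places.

(4.294, -1.338, 4.671)

At (2, -3/2, -2): F = (-8.000, 15.000, 3.750).
Jacobian J = [[2·x₁ + x₂, x₁ - 8·x₂, 0], [4·x₁, 0, -5], [-1, 6·x₂, 0]].
At the point, J = [[2.500, 14.000, 0.000], [8.000, 0.000, -5.000], [-1.000, -9.000, 0.000]] (det J = -42.500).
Solving J·Δ = −F gives Δ = (2.294, 0.162, 6.671).
Then the next iterate is (x₁, x₂, x₃)₁ = (4.294, -1.338, 4.671).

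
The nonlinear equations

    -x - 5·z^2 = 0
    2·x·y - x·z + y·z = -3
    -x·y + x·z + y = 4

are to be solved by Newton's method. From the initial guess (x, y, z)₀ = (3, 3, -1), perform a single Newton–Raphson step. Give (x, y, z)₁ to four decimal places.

At (3, 3, -1): F = (-8.0000, 21.0000, -13.0000).
Jacobian J = [[-1, 0, -10·z], [2·y - z, 2·x + z, -x + y], [-y + z, -x + 1, x]].
At the point, J = [[-1.0000, 0.0000, 10.0000], [7.0000, 5.0000, 0.0000], [-4.0000, -2.0000, 3.0000]] (det J = 45.0000).
Solving J·Δ = −F gives Δ = (-2.4444, -0.7778, 0.5556).
Then the next iterate is (x, y, z)₁ = (0.5556, 2.2222, -0.4444).

(0.5556, 2.2222, -0.4444)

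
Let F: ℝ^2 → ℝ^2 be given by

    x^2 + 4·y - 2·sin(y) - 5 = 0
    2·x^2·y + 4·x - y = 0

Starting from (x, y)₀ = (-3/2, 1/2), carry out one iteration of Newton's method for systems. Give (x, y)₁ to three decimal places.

At (-3/2, 1/2): F = (-1.70885, -4.250).
Jacobian J = [[2·x, -2·cos(y) + 4], [4·x·y + 4, 2·x^2 - 1]].
At the point, J = [[-3.000, 2.24483], [1.000, 3.500]] (det J = -12.74483).
Solving J·Δ = −F gives Δ = (0.279, 1.134).
Then the next iterate is (x, y)₁ = (-1.221, 1.634).

(-1.221, 1.634)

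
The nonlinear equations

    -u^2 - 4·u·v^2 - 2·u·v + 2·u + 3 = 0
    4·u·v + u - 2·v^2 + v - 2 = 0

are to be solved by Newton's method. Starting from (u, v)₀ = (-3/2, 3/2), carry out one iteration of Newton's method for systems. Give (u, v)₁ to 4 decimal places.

(0.6750, 1.4750)

At (-3/2, 3/2): F = (15.7500, -15.5000).
Jacobian J = [[-2·u - 4·v^2 - 2·v + 2, -8·u·v - 2·u], [4·v + 1, 4·u - 4·v + 1]].
At the point, J = [[-7.0000, 21.0000], [7.0000, -11.0000]] (det J = -70.0000).
Solving J·Δ = −F gives Δ = (2.1750, -0.0250).
Then the next iterate is (u, v)₁ = (0.6750, 1.4750).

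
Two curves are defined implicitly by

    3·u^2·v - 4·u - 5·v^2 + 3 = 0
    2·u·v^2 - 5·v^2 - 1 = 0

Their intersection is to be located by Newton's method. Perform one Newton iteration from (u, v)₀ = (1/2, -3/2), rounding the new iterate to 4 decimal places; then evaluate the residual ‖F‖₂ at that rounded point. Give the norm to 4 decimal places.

At (1/2, -3/2): F = (-11.3750, -10.0000).
Jacobian J = [[6·u·v - 4, 3·u^2 - 10·v], [2·v^2, 4·u·v - 10·v]].
At the point, J = [[-8.5000, 15.7500], [4.5000, 12.0000]] (det J = -172.8750).
Solving J·Δ = −F gives Δ = (0.1215, 0.7878).
Then the next iterate is (u, v)₁ = (0.6215, -0.7122).
Re-evaluating at (0.6215, -0.7122): F = (-2.847432, -2.905659), so ‖F‖₂ = 4.0683.

4.0683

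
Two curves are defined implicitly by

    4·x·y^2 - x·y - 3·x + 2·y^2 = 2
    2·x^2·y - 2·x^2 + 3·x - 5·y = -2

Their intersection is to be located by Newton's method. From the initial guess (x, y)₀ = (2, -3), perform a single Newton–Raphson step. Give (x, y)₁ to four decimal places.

At (2, -3): F = (88.0000, -9.0000).
Jacobian J = [[4·y^2 - y - 3, 8·x·y - x + 4·y], [4·x·y - 4·x + 3, 2·x^2 - 5]].
At the point, J = [[36.0000, -62.0000], [-29.0000, 3.0000]] (det J = -1690.0000).
Solving J·Δ = −F gives Δ = (-0.1740, 1.3183).
Then the next iterate is (x, y)₁ = (1.8260, -1.6817).

(1.8260, -1.6817)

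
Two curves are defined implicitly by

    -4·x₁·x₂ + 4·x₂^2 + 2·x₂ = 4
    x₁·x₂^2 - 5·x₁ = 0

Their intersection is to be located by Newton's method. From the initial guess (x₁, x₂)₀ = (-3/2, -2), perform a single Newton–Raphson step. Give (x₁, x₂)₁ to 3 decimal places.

At (-3/2, -2): F = (-4.000, 1.500).
Jacobian J = [[-4·x₂, -4·x₁ + 8·x₂ + 2], [x₂^2 - 5, 2·x₁·x₂]].
At the point, J = [[8.000, -8.000], [-1.000, 6.000]] (det J = 40.000).
Solving J·Δ = −F gives Δ = (0.300, -0.200).
Then the next iterate is (x₁, x₂)₁ = (-1.200, -2.200).

(-1.200, -2.200)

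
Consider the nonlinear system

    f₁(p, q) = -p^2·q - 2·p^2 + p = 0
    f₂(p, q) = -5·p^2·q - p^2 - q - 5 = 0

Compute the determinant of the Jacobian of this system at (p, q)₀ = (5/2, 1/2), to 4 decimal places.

J = [[-2·p·q - 4·p + 1, -p^2], [-10·p·q - 2·p, -5·p^2 - 1]].
At the point, J = [[-11.5000, -6.2500], [-17.5000, -32.2500]].
det J = 261.5000.

261.5000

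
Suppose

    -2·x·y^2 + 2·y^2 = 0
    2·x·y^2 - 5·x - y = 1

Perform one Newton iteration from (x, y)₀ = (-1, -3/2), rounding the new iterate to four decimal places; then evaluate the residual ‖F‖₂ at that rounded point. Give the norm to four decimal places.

0.0000

At (-1, -3/2): F = (9.0000, 1.0000).
Jacobian J = [[-2·y^2, -4·x·y + 4·y], [2·y^2 - 5, 4·x·y - 1]].
At the point, J = [[-4.5000, -12.0000], [-0.5000, 5.0000]] (det J = -28.5000).
Solving J·Δ = −F gives Δ = (2.0000, 0.0000).
Then the next iterate is (x, y)₁ = (1.0000, -1.5000).
Re-evaluating at (1.0000, -1.5000): F = (0.0000, 0.0000), so ‖F‖₂ = 0.0000.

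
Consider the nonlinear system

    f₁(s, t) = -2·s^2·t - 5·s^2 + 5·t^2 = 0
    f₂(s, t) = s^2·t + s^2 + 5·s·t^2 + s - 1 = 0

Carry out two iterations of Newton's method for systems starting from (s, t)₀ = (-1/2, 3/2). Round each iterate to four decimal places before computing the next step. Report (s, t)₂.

At (-1/2, 3/2): F = (9.2500, -6.5000).
Jacobian J = [[-4·s·t - 10·s, -2·s^2 + 10·t], [2·s·t + 2·s + 5·t^2 + 1, s^2 + 10·s·t]].
At the point, J = [[8.0000, 14.5000], [9.7500, -7.2500]] (det J = -199.3750).
Solving J·Δ = −F gives Δ = (0.1364, -0.7132).
Then the next iterate is (s, t)₁ = (-0.3636, 0.7868).
Round to (-0.3636, 0.7868) and repeat: F = (2.226209, -2.252817), J = [[4.780322, 7.603590], [2.795910, -2.728600]].
Δ = (0.3223, -0.4954), so (s, t)₂ = (-0.0413, 0.2914).

(-0.0413, 0.2914)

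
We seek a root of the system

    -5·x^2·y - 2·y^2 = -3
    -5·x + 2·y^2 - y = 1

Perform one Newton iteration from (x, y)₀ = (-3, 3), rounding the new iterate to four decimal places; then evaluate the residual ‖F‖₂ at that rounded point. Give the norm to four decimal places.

19.4513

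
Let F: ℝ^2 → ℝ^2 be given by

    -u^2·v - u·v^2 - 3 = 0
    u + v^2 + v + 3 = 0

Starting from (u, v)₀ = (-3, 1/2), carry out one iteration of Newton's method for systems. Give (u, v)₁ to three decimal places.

(-2.217, -0.266)

At (-3, 1/2): F = (-6.750, 0.750).
Jacobian J = [[-2·u·v - v^2, -u^2 - 2·u·v], [1, 2·v + 1]].
At the point, J = [[2.750, -6.000], [1.000, 2.000]] (det J = 11.500).
Solving J·Δ = −F gives Δ = (0.783, -0.766).
Then the next iterate is (u, v)₁ = (-2.217, -0.266).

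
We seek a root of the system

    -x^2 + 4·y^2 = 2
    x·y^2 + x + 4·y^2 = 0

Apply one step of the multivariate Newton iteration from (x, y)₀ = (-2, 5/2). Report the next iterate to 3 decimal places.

At (-2, 5/2): F = (19.000, 10.500).
Jacobian J = [[-2·x, 8·y], [y^2 + 1, 2·x·y + 8·y]].
At the point, J = [[4.000, 20.000], [7.250, 10.000]] (det J = -105.000).
Solving J·Δ = −F gives Δ = (-0.190, -0.912).
Then the next iterate is (x, y)₁ = (-2.190, 1.588).

(-2.190, 1.588)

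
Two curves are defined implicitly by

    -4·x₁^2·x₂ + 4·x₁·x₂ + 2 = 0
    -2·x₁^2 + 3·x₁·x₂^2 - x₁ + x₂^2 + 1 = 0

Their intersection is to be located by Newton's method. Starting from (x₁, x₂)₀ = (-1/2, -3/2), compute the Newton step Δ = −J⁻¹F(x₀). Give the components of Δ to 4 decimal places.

(-1.7857, 9.3095)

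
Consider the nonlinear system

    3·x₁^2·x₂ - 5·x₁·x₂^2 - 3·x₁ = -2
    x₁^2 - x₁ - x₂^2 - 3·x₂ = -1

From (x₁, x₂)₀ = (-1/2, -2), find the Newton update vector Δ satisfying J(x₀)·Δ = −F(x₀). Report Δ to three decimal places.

(1.315, -1.120)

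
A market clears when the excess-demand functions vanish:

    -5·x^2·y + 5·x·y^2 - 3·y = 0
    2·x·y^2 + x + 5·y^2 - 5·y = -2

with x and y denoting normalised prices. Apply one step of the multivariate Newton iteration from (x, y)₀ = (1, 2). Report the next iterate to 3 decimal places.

At (1, 2): F = (4.000, 21.000).
Jacobian J = [[-10·x·y + 5·y^2, -5·x^2 + 10·x·y - 3], [2·y^2 + 1, 4·x·y + 10·y - 5]].
At the point, J = [[0.000, 12.000], [9.000, 23.000]] (det J = -108.000).
Solving J·Δ = −F gives Δ = (-1.481, -0.333).
Then the next iterate is (x, y)₁ = (-0.481, 1.667).

(-0.481, 1.667)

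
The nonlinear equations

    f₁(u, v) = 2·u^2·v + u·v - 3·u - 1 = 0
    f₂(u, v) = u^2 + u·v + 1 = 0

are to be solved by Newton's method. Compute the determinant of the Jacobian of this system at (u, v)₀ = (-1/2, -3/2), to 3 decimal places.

J = [[4·u·v + v - 3, 2·u^2 + u], [2·u + v, u]].
At the point, J = [[-1.500, 0.000], [-2.500, -0.500]].
det J = 0.750.

0.750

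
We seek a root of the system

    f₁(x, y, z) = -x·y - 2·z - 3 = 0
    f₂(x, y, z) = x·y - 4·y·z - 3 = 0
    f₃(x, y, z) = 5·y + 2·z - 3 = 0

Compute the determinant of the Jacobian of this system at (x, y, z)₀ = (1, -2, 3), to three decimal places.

-108.000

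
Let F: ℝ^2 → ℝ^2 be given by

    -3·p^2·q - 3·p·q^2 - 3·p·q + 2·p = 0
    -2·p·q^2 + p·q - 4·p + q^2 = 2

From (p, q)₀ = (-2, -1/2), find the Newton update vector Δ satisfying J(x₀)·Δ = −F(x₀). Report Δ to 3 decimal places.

At (-2, -1/2): F = (0.500, 8.250).
Jacobian J = [[-6·p·q - 3·q^2 - 3·q + 2, -3·p^2 - 6·p·q - 3·p], [-2·q^2 + q - 4, -4·p·q + p + 2·q]].
At the point, J = [[-3.250, -12.000], [-5.000, -7.000]] (det J = -37.250).
Solving J·Δ = −F gives Δ = (2.564, -0.653).

(2.564, -0.653)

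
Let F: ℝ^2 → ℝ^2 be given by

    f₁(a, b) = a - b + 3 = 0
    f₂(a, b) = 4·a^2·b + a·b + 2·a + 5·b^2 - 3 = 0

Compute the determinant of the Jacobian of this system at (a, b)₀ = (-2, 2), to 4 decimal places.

J = [[1, -1], [8·a·b + b + 2, 4·a^2 + a + 10·b]].
At the point, J = [[1.0000, -1.0000], [-28.0000, 34.0000]].
det J = 6.0000.

6.0000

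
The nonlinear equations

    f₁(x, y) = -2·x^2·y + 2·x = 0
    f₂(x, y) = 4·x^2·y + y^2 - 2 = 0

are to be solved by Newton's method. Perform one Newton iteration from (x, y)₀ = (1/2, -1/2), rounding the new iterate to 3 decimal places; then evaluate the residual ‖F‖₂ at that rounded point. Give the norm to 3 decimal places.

At (1/2, -1/2): F = (1.250, -2.250).
Jacobian J = [[-4·x·y + 2, -2·x^2], [8·x·y, 4·x^2 + 2·y]].
At the point, J = [[3.000, -0.500], [-2.000, 0.000]] (det J = -1.000).
Solving J·Δ = −F gives Δ = (-1.125, -4.250).
Then the next iterate is (x, y)₁ = (-0.625, -4.750).
Re-evaluating at (-0.625, -4.750): F = (2.46094, 13.14062), so ‖F‖₂ = 13.369.

13.369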